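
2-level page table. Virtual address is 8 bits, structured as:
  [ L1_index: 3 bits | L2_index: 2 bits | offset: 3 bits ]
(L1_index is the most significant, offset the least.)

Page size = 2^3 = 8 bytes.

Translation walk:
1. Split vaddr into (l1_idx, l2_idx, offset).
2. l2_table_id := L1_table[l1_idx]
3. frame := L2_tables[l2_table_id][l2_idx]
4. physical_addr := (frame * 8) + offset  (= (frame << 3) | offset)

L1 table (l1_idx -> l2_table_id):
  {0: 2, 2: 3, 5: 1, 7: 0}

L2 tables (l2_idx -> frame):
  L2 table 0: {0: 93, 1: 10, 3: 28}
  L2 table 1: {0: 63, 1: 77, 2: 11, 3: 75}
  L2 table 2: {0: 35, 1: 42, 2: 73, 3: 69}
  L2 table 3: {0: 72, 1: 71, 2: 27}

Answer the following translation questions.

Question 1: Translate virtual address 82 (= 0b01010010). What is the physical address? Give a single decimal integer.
Answer: 218

Derivation:
vaddr = 82 = 0b01010010
Split: l1_idx=2, l2_idx=2, offset=2
L1[2] = 3
L2[3][2] = 27
paddr = 27 * 8 + 2 = 218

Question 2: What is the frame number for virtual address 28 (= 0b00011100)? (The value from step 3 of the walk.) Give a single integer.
vaddr = 28: l1_idx=0, l2_idx=3
L1[0] = 2; L2[2][3] = 69

Answer: 69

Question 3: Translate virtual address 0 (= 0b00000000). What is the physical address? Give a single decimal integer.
vaddr = 0 = 0b00000000
Split: l1_idx=0, l2_idx=0, offset=0
L1[0] = 2
L2[2][0] = 35
paddr = 35 * 8 + 0 = 280

Answer: 280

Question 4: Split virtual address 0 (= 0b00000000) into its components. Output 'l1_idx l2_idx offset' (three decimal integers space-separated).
vaddr = 0 = 0b00000000
  top 3 bits -> l1_idx = 0
  next 2 bits -> l2_idx = 0
  bottom 3 bits -> offset = 0

Answer: 0 0 0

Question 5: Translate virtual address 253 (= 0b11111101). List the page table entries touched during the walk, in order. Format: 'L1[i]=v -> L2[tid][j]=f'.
vaddr = 253 = 0b11111101
Split: l1_idx=7, l2_idx=3, offset=5

Answer: L1[7]=0 -> L2[0][3]=28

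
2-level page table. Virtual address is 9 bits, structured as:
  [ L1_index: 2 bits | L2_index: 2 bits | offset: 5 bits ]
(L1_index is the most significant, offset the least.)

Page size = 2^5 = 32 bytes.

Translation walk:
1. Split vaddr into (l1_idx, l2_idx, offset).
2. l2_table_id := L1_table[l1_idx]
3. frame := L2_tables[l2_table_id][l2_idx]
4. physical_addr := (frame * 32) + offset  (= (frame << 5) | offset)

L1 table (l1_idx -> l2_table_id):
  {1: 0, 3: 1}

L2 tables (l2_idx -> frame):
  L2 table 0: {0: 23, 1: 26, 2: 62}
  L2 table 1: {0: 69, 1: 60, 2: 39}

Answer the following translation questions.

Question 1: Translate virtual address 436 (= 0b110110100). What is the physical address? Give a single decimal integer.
vaddr = 436 = 0b110110100
Split: l1_idx=3, l2_idx=1, offset=20
L1[3] = 1
L2[1][1] = 60
paddr = 60 * 32 + 20 = 1940

Answer: 1940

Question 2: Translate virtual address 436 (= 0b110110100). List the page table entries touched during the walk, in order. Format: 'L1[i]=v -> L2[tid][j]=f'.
vaddr = 436 = 0b110110100
Split: l1_idx=3, l2_idx=1, offset=20

Answer: L1[3]=1 -> L2[1][1]=60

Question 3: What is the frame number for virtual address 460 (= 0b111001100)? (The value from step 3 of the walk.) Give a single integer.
vaddr = 460: l1_idx=3, l2_idx=2
L1[3] = 1; L2[1][2] = 39

Answer: 39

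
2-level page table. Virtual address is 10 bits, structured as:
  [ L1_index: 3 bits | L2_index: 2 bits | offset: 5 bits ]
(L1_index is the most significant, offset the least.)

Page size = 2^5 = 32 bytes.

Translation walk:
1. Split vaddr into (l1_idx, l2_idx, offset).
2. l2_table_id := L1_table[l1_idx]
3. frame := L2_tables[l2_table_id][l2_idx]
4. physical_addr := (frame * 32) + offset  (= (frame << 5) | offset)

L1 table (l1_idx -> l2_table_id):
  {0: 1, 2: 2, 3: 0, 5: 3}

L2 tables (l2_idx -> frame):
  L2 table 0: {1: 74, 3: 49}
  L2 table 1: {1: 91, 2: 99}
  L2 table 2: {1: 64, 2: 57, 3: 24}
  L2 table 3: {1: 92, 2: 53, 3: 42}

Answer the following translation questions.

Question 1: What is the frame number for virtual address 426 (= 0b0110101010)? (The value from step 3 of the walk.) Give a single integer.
Answer: 74

Derivation:
vaddr = 426: l1_idx=3, l2_idx=1
L1[3] = 0; L2[0][1] = 74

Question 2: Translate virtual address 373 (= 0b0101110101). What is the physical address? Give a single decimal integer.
vaddr = 373 = 0b0101110101
Split: l1_idx=2, l2_idx=3, offset=21
L1[2] = 2
L2[2][3] = 24
paddr = 24 * 32 + 21 = 789

Answer: 789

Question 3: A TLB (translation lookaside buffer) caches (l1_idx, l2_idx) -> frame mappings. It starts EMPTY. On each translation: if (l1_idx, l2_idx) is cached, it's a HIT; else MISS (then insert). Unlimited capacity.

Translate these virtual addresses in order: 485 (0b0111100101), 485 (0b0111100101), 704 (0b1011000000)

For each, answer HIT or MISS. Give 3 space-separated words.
Answer: MISS HIT MISS

Derivation:
vaddr=485: (3,3) not in TLB -> MISS, insert
vaddr=485: (3,3) in TLB -> HIT
vaddr=704: (5,2) not in TLB -> MISS, insert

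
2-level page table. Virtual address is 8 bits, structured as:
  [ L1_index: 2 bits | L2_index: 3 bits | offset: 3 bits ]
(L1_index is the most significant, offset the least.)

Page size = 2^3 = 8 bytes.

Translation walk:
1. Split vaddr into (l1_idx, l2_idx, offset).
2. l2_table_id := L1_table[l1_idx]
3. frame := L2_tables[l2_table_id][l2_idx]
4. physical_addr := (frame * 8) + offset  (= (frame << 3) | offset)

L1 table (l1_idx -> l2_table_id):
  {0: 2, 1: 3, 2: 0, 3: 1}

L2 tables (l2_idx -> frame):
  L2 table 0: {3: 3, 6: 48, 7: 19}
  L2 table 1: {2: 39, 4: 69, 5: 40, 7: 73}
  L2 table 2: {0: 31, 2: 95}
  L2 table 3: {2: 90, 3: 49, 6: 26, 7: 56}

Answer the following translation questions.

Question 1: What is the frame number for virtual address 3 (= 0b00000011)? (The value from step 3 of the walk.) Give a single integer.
vaddr = 3: l1_idx=0, l2_idx=0
L1[0] = 2; L2[2][0] = 31

Answer: 31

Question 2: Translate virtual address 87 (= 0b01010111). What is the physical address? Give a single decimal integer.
vaddr = 87 = 0b01010111
Split: l1_idx=1, l2_idx=2, offset=7
L1[1] = 3
L2[3][2] = 90
paddr = 90 * 8 + 7 = 727

Answer: 727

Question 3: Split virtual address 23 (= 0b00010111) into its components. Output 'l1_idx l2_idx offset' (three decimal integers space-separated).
vaddr = 23 = 0b00010111
  top 2 bits -> l1_idx = 0
  next 3 bits -> l2_idx = 2
  bottom 3 bits -> offset = 7

Answer: 0 2 7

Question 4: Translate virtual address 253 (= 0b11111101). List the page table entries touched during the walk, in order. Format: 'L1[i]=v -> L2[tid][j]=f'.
Answer: L1[3]=1 -> L2[1][7]=73

Derivation:
vaddr = 253 = 0b11111101
Split: l1_idx=3, l2_idx=7, offset=5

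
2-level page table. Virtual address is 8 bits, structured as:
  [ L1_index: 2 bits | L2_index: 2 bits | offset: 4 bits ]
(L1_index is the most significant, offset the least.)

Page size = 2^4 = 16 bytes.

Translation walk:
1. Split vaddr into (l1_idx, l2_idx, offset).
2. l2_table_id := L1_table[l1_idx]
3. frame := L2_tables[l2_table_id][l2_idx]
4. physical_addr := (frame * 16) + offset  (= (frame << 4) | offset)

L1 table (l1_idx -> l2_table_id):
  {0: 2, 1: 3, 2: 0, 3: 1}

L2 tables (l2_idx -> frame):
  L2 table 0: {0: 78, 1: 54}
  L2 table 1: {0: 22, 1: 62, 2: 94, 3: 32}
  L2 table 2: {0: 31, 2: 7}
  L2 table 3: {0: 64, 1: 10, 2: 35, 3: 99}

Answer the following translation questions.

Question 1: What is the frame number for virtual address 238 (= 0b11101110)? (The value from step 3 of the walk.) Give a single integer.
vaddr = 238: l1_idx=3, l2_idx=2
L1[3] = 1; L2[1][2] = 94

Answer: 94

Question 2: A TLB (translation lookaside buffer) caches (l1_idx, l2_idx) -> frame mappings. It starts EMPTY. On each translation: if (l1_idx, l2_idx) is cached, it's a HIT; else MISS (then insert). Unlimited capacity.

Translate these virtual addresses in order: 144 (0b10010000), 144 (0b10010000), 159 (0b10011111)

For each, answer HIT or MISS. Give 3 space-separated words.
Answer: MISS HIT HIT

Derivation:
vaddr=144: (2,1) not in TLB -> MISS, insert
vaddr=144: (2,1) in TLB -> HIT
vaddr=159: (2,1) in TLB -> HIT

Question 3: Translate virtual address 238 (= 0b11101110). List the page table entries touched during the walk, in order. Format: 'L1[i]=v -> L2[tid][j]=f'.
Answer: L1[3]=1 -> L2[1][2]=94

Derivation:
vaddr = 238 = 0b11101110
Split: l1_idx=3, l2_idx=2, offset=14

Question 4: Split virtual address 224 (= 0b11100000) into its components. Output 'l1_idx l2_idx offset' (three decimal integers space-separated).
Answer: 3 2 0

Derivation:
vaddr = 224 = 0b11100000
  top 2 bits -> l1_idx = 3
  next 2 bits -> l2_idx = 2
  bottom 4 bits -> offset = 0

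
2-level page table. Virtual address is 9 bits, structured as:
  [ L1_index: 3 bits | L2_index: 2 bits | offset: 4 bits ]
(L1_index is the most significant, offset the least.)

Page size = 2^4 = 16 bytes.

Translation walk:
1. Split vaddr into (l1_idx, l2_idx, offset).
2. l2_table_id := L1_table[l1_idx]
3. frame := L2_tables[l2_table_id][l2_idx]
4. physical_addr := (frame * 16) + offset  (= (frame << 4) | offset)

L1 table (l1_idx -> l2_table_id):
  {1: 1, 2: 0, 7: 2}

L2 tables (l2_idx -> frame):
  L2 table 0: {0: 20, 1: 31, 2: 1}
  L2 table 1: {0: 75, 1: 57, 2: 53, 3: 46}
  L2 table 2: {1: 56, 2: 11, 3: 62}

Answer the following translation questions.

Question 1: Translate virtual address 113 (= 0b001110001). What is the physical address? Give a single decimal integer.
Answer: 737

Derivation:
vaddr = 113 = 0b001110001
Split: l1_idx=1, l2_idx=3, offset=1
L1[1] = 1
L2[1][3] = 46
paddr = 46 * 16 + 1 = 737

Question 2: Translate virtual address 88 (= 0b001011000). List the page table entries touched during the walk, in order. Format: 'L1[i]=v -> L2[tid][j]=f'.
vaddr = 88 = 0b001011000
Split: l1_idx=1, l2_idx=1, offset=8

Answer: L1[1]=1 -> L2[1][1]=57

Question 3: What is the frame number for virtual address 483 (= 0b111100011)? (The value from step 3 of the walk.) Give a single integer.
Answer: 11

Derivation:
vaddr = 483: l1_idx=7, l2_idx=2
L1[7] = 2; L2[2][2] = 11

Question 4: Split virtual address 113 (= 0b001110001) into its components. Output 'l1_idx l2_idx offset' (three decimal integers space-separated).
Answer: 1 3 1

Derivation:
vaddr = 113 = 0b001110001
  top 3 bits -> l1_idx = 1
  next 2 bits -> l2_idx = 3
  bottom 4 bits -> offset = 1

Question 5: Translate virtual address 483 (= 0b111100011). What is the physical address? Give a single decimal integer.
vaddr = 483 = 0b111100011
Split: l1_idx=7, l2_idx=2, offset=3
L1[7] = 2
L2[2][2] = 11
paddr = 11 * 16 + 3 = 179

Answer: 179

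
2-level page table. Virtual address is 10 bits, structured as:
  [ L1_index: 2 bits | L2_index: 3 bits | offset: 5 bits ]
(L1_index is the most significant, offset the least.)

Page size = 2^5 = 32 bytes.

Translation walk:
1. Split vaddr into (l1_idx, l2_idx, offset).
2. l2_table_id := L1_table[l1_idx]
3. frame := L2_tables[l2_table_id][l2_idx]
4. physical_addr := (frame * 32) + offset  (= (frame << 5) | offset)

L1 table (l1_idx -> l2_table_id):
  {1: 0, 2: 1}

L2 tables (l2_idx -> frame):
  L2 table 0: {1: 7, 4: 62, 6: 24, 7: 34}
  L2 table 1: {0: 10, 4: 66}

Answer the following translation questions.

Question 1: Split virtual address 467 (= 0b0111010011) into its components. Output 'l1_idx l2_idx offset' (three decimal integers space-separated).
Answer: 1 6 19

Derivation:
vaddr = 467 = 0b0111010011
  top 2 bits -> l1_idx = 1
  next 3 bits -> l2_idx = 6
  bottom 5 bits -> offset = 19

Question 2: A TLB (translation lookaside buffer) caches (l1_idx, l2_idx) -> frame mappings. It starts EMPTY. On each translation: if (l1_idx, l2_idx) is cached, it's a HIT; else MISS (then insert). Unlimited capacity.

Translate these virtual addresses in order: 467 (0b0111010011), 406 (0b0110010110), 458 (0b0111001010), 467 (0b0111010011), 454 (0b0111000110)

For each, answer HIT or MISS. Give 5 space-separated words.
Answer: MISS MISS HIT HIT HIT

Derivation:
vaddr=467: (1,6) not in TLB -> MISS, insert
vaddr=406: (1,4) not in TLB -> MISS, insert
vaddr=458: (1,6) in TLB -> HIT
vaddr=467: (1,6) in TLB -> HIT
vaddr=454: (1,6) in TLB -> HIT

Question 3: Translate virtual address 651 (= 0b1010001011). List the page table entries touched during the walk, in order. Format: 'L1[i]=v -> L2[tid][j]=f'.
vaddr = 651 = 0b1010001011
Split: l1_idx=2, l2_idx=4, offset=11

Answer: L1[2]=1 -> L2[1][4]=66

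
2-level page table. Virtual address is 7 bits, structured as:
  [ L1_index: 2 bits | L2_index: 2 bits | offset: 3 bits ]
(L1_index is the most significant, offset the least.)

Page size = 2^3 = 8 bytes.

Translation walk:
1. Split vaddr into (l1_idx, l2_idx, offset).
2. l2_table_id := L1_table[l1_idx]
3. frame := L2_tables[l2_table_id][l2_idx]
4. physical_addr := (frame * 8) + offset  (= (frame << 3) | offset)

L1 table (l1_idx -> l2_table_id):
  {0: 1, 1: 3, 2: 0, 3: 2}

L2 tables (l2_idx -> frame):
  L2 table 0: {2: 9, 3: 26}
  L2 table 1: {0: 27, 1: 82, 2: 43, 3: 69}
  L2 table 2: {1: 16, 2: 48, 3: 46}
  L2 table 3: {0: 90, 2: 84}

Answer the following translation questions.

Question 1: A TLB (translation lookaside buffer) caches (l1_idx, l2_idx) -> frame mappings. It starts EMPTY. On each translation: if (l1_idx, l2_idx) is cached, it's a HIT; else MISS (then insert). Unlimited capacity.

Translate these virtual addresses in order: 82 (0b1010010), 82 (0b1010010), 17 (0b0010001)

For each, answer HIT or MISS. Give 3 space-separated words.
Answer: MISS HIT MISS

Derivation:
vaddr=82: (2,2) not in TLB -> MISS, insert
vaddr=82: (2,2) in TLB -> HIT
vaddr=17: (0,2) not in TLB -> MISS, insert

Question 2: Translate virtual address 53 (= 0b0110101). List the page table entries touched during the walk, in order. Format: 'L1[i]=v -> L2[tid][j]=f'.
Answer: L1[1]=3 -> L2[3][2]=84

Derivation:
vaddr = 53 = 0b0110101
Split: l1_idx=1, l2_idx=2, offset=5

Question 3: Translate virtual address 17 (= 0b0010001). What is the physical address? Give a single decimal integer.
Answer: 345

Derivation:
vaddr = 17 = 0b0010001
Split: l1_idx=0, l2_idx=2, offset=1
L1[0] = 1
L2[1][2] = 43
paddr = 43 * 8 + 1 = 345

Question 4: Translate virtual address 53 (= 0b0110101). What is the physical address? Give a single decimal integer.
vaddr = 53 = 0b0110101
Split: l1_idx=1, l2_idx=2, offset=5
L1[1] = 3
L2[3][2] = 84
paddr = 84 * 8 + 5 = 677

Answer: 677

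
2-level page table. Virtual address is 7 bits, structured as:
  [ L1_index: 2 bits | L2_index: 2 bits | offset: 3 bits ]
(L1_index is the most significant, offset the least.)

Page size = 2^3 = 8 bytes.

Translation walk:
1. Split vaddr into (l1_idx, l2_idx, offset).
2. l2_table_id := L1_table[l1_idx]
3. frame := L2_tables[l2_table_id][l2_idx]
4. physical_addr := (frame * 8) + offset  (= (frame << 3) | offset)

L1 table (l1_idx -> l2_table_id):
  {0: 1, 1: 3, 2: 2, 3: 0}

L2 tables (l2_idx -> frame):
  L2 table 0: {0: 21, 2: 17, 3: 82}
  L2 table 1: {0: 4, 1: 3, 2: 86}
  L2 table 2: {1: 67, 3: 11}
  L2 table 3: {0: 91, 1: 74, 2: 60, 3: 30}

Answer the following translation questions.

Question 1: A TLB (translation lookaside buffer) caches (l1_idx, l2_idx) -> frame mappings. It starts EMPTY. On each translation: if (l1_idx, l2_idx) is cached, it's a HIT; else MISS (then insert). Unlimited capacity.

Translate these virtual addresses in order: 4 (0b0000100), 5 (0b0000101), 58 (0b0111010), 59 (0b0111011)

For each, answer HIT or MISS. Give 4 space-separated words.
Answer: MISS HIT MISS HIT

Derivation:
vaddr=4: (0,0) not in TLB -> MISS, insert
vaddr=5: (0,0) in TLB -> HIT
vaddr=58: (1,3) not in TLB -> MISS, insert
vaddr=59: (1,3) in TLB -> HIT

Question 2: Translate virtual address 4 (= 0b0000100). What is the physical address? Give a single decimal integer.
Answer: 36

Derivation:
vaddr = 4 = 0b0000100
Split: l1_idx=0, l2_idx=0, offset=4
L1[0] = 1
L2[1][0] = 4
paddr = 4 * 8 + 4 = 36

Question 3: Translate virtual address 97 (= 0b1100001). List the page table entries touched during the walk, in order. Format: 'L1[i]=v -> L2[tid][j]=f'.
Answer: L1[3]=0 -> L2[0][0]=21

Derivation:
vaddr = 97 = 0b1100001
Split: l1_idx=3, l2_idx=0, offset=1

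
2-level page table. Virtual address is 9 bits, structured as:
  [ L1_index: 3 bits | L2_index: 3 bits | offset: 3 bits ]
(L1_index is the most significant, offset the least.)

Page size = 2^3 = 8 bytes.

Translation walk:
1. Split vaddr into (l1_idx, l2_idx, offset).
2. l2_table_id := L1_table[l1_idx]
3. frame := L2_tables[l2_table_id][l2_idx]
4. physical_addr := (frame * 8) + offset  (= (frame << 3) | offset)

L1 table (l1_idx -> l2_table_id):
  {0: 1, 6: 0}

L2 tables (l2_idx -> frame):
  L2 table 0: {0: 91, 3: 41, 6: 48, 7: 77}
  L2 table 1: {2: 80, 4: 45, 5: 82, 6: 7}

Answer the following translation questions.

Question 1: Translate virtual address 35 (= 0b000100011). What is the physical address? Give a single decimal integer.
vaddr = 35 = 0b000100011
Split: l1_idx=0, l2_idx=4, offset=3
L1[0] = 1
L2[1][4] = 45
paddr = 45 * 8 + 3 = 363

Answer: 363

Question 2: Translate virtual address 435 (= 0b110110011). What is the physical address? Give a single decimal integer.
Answer: 387

Derivation:
vaddr = 435 = 0b110110011
Split: l1_idx=6, l2_idx=6, offset=3
L1[6] = 0
L2[0][6] = 48
paddr = 48 * 8 + 3 = 387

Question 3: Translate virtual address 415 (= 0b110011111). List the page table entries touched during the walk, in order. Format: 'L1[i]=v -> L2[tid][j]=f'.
Answer: L1[6]=0 -> L2[0][3]=41

Derivation:
vaddr = 415 = 0b110011111
Split: l1_idx=6, l2_idx=3, offset=7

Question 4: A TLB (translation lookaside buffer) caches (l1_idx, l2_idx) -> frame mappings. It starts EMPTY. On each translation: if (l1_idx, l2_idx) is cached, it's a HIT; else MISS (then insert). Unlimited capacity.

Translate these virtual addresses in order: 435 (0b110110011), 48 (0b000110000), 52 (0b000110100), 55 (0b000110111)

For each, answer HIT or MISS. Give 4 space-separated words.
vaddr=435: (6,6) not in TLB -> MISS, insert
vaddr=48: (0,6) not in TLB -> MISS, insert
vaddr=52: (0,6) in TLB -> HIT
vaddr=55: (0,6) in TLB -> HIT

Answer: MISS MISS HIT HIT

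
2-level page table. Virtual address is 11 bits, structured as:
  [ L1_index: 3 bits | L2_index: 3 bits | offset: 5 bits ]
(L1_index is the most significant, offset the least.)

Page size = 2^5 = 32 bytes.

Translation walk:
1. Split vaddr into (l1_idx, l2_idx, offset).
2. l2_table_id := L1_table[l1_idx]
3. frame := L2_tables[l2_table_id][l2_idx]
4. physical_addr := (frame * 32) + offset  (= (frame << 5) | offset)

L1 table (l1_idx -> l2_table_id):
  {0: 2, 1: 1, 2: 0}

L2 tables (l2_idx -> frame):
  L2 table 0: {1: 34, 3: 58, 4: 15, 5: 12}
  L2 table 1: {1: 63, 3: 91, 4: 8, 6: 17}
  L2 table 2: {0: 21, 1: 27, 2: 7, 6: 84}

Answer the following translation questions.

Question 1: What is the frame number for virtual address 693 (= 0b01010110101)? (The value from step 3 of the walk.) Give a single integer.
Answer: 12

Derivation:
vaddr = 693: l1_idx=2, l2_idx=5
L1[2] = 0; L2[0][5] = 12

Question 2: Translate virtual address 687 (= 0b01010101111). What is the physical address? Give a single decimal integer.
Answer: 399

Derivation:
vaddr = 687 = 0b01010101111
Split: l1_idx=2, l2_idx=5, offset=15
L1[2] = 0
L2[0][5] = 12
paddr = 12 * 32 + 15 = 399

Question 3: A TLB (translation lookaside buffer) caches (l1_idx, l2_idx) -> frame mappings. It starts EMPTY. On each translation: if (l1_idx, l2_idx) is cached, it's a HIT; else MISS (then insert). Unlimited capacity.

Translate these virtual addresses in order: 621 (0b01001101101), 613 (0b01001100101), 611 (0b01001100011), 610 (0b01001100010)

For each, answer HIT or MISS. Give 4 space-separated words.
Answer: MISS HIT HIT HIT

Derivation:
vaddr=621: (2,3) not in TLB -> MISS, insert
vaddr=613: (2,3) in TLB -> HIT
vaddr=611: (2,3) in TLB -> HIT
vaddr=610: (2,3) in TLB -> HIT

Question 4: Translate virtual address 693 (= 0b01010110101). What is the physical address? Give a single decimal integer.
Answer: 405

Derivation:
vaddr = 693 = 0b01010110101
Split: l1_idx=2, l2_idx=5, offset=21
L1[2] = 0
L2[0][5] = 12
paddr = 12 * 32 + 21 = 405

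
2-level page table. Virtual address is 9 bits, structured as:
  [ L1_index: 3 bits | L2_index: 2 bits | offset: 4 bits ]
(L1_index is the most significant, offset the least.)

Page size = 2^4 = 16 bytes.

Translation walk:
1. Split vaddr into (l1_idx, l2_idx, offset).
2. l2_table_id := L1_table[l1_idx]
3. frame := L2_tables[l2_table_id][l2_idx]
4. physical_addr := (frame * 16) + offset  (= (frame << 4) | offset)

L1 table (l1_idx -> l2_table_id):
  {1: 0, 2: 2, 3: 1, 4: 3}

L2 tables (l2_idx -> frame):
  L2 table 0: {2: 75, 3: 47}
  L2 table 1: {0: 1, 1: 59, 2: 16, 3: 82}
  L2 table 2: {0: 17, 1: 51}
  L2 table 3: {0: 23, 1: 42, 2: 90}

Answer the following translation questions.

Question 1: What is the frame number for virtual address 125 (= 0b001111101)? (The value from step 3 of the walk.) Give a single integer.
Answer: 47

Derivation:
vaddr = 125: l1_idx=1, l2_idx=3
L1[1] = 0; L2[0][3] = 47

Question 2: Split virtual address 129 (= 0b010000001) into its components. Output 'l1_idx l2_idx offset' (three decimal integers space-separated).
vaddr = 129 = 0b010000001
  top 3 bits -> l1_idx = 2
  next 2 bits -> l2_idx = 0
  bottom 4 bits -> offset = 1

Answer: 2 0 1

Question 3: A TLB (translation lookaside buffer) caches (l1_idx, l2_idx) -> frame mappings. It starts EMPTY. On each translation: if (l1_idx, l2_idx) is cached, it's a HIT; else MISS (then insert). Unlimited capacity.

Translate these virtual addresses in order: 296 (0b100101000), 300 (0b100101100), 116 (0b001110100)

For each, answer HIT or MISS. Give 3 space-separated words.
vaddr=296: (4,2) not in TLB -> MISS, insert
vaddr=300: (4,2) in TLB -> HIT
vaddr=116: (1,3) not in TLB -> MISS, insert

Answer: MISS HIT MISS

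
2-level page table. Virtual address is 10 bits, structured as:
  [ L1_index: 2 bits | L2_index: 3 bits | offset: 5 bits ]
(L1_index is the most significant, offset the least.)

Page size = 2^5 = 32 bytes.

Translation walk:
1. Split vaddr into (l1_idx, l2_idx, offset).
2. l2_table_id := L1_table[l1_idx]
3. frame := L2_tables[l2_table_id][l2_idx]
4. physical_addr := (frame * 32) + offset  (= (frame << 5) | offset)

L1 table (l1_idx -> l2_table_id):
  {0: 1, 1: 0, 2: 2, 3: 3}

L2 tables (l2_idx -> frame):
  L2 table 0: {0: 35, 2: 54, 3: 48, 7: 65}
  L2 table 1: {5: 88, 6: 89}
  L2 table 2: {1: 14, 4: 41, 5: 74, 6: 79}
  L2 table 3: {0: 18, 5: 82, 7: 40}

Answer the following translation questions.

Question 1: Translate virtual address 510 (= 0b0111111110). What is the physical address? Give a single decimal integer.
vaddr = 510 = 0b0111111110
Split: l1_idx=1, l2_idx=7, offset=30
L1[1] = 0
L2[0][7] = 65
paddr = 65 * 32 + 30 = 2110

Answer: 2110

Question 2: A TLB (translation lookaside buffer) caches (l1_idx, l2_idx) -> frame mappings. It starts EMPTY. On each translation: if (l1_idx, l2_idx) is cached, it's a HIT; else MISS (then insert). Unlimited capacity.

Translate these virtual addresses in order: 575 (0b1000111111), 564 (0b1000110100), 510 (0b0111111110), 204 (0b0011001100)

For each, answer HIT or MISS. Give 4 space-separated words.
Answer: MISS HIT MISS MISS

Derivation:
vaddr=575: (2,1) not in TLB -> MISS, insert
vaddr=564: (2,1) in TLB -> HIT
vaddr=510: (1,7) not in TLB -> MISS, insert
vaddr=204: (0,6) not in TLB -> MISS, insert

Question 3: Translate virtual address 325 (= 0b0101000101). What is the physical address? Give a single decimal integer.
vaddr = 325 = 0b0101000101
Split: l1_idx=1, l2_idx=2, offset=5
L1[1] = 0
L2[0][2] = 54
paddr = 54 * 32 + 5 = 1733

Answer: 1733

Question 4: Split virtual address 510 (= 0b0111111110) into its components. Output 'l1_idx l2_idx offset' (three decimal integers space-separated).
Answer: 1 7 30

Derivation:
vaddr = 510 = 0b0111111110
  top 2 bits -> l1_idx = 1
  next 3 bits -> l2_idx = 7
  bottom 5 bits -> offset = 30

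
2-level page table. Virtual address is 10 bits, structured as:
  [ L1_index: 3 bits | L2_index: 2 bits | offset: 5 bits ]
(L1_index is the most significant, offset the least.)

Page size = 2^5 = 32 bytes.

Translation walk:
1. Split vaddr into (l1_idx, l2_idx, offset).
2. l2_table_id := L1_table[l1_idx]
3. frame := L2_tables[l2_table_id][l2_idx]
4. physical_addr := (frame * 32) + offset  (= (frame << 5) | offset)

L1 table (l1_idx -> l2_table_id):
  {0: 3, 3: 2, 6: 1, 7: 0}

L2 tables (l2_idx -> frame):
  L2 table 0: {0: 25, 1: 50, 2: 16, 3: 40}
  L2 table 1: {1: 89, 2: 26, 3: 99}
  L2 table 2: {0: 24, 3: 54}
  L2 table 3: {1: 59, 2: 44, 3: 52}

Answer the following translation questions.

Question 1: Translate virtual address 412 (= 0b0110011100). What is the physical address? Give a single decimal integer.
Answer: 796

Derivation:
vaddr = 412 = 0b0110011100
Split: l1_idx=3, l2_idx=0, offset=28
L1[3] = 2
L2[2][0] = 24
paddr = 24 * 32 + 28 = 796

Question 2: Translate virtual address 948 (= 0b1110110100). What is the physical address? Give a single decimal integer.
Answer: 1620

Derivation:
vaddr = 948 = 0b1110110100
Split: l1_idx=7, l2_idx=1, offset=20
L1[7] = 0
L2[0][1] = 50
paddr = 50 * 32 + 20 = 1620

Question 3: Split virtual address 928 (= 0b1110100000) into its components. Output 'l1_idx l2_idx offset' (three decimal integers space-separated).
vaddr = 928 = 0b1110100000
  top 3 bits -> l1_idx = 7
  next 2 bits -> l2_idx = 1
  bottom 5 bits -> offset = 0

Answer: 7 1 0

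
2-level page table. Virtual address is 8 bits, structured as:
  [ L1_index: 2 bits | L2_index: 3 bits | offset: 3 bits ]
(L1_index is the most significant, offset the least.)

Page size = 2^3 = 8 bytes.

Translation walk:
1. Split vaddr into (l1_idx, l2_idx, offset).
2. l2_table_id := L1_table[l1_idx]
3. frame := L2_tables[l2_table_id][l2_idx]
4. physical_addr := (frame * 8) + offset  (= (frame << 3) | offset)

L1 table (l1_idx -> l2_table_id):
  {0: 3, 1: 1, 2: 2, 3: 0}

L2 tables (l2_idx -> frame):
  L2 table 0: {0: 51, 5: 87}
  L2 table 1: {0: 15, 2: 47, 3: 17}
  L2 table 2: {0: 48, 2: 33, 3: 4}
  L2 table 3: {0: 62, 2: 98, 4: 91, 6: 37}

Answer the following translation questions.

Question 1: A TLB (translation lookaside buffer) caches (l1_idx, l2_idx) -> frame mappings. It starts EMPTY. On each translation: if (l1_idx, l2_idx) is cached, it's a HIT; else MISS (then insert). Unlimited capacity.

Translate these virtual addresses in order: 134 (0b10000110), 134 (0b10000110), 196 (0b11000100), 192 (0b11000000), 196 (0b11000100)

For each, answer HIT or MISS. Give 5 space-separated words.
vaddr=134: (2,0) not in TLB -> MISS, insert
vaddr=134: (2,0) in TLB -> HIT
vaddr=196: (3,0) not in TLB -> MISS, insert
vaddr=192: (3,0) in TLB -> HIT
vaddr=196: (3,0) in TLB -> HIT

Answer: MISS HIT MISS HIT HIT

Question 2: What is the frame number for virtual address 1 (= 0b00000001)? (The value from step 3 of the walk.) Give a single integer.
Answer: 62

Derivation:
vaddr = 1: l1_idx=0, l2_idx=0
L1[0] = 3; L2[3][0] = 62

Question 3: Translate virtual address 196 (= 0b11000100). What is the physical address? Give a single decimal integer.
Answer: 412

Derivation:
vaddr = 196 = 0b11000100
Split: l1_idx=3, l2_idx=0, offset=4
L1[3] = 0
L2[0][0] = 51
paddr = 51 * 8 + 4 = 412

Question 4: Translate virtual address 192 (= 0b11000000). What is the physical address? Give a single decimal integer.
vaddr = 192 = 0b11000000
Split: l1_idx=3, l2_idx=0, offset=0
L1[3] = 0
L2[0][0] = 51
paddr = 51 * 8 + 0 = 408

Answer: 408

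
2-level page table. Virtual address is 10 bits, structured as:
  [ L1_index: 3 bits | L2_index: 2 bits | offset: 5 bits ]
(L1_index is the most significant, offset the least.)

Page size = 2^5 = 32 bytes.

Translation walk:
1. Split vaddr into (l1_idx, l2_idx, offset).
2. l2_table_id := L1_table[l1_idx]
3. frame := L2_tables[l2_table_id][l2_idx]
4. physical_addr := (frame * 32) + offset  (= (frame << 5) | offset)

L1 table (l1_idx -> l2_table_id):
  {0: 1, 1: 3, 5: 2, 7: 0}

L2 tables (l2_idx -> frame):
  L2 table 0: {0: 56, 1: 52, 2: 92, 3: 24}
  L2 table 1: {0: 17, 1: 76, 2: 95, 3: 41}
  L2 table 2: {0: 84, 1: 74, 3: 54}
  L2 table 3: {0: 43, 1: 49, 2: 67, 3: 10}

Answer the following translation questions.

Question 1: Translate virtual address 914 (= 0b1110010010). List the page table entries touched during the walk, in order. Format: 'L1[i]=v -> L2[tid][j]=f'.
vaddr = 914 = 0b1110010010
Split: l1_idx=7, l2_idx=0, offset=18

Answer: L1[7]=0 -> L2[0][0]=56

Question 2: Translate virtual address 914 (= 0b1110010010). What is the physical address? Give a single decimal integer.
Answer: 1810

Derivation:
vaddr = 914 = 0b1110010010
Split: l1_idx=7, l2_idx=0, offset=18
L1[7] = 0
L2[0][0] = 56
paddr = 56 * 32 + 18 = 1810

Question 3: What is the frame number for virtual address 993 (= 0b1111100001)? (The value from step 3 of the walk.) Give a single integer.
Answer: 24

Derivation:
vaddr = 993: l1_idx=7, l2_idx=3
L1[7] = 0; L2[0][3] = 24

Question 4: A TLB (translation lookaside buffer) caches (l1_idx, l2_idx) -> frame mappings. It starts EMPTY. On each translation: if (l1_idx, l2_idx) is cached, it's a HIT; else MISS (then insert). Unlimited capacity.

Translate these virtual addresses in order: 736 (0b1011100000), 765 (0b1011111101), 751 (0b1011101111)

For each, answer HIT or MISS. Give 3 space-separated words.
Answer: MISS HIT HIT

Derivation:
vaddr=736: (5,3) not in TLB -> MISS, insert
vaddr=765: (5,3) in TLB -> HIT
vaddr=751: (5,3) in TLB -> HIT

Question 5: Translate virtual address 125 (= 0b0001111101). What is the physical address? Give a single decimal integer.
vaddr = 125 = 0b0001111101
Split: l1_idx=0, l2_idx=3, offset=29
L1[0] = 1
L2[1][3] = 41
paddr = 41 * 32 + 29 = 1341

Answer: 1341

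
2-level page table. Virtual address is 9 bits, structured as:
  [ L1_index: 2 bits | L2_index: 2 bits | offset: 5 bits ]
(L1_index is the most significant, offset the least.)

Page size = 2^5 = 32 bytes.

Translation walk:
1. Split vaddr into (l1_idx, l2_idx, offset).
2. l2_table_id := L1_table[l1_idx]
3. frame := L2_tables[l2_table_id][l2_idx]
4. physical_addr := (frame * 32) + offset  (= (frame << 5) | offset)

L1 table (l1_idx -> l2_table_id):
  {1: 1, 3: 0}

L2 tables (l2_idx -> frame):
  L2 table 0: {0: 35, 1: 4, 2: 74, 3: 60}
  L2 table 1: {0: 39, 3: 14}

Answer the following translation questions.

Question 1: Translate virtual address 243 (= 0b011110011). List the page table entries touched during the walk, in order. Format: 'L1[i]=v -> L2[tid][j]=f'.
vaddr = 243 = 0b011110011
Split: l1_idx=1, l2_idx=3, offset=19

Answer: L1[1]=1 -> L2[1][3]=14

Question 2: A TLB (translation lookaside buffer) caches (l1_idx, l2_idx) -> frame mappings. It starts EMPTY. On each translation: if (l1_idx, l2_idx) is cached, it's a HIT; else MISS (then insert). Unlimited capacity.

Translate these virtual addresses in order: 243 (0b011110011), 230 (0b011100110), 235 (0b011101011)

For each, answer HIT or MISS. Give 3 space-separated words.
Answer: MISS HIT HIT

Derivation:
vaddr=243: (1,3) not in TLB -> MISS, insert
vaddr=230: (1,3) in TLB -> HIT
vaddr=235: (1,3) in TLB -> HIT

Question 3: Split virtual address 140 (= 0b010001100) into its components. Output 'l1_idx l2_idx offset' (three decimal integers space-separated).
vaddr = 140 = 0b010001100
  top 2 bits -> l1_idx = 1
  next 2 bits -> l2_idx = 0
  bottom 5 bits -> offset = 12

Answer: 1 0 12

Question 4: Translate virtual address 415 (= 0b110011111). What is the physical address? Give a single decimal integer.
Answer: 1151

Derivation:
vaddr = 415 = 0b110011111
Split: l1_idx=3, l2_idx=0, offset=31
L1[3] = 0
L2[0][0] = 35
paddr = 35 * 32 + 31 = 1151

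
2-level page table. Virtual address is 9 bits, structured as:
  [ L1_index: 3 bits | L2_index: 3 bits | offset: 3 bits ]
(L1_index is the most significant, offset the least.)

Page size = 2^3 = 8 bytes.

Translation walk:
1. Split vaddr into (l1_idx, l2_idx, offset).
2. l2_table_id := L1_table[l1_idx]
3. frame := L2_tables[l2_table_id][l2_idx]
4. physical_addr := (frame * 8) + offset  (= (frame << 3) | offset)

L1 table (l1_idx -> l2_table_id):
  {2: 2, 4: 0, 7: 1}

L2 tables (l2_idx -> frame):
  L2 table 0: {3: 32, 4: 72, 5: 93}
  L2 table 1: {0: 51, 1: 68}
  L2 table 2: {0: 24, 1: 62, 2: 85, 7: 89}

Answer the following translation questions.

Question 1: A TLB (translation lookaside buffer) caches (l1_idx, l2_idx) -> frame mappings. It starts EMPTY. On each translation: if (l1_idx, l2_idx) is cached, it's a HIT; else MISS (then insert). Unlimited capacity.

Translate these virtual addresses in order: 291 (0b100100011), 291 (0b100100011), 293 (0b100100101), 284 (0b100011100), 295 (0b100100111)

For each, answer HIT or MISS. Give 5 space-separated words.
Answer: MISS HIT HIT MISS HIT

Derivation:
vaddr=291: (4,4) not in TLB -> MISS, insert
vaddr=291: (4,4) in TLB -> HIT
vaddr=293: (4,4) in TLB -> HIT
vaddr=284: (4,3) not in TLB -> MISS, insert
vaddr=295: (4,4) in TLB -> HIT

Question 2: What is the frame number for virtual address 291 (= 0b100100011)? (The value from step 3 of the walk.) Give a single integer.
vaddr = 291: l1_idx=4, l2_idx=4
L1[4] = 0; L2[0][4] = 72

Answer: 72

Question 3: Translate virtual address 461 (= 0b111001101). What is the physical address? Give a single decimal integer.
vaddr = 461 = 0b111001101
Split: l1_idx=7, l2_idx=1, offset=5
L1[7] = 1
L2[1][1] = 68
paddr = 68 * 8 + 5 = 549

Answer: 549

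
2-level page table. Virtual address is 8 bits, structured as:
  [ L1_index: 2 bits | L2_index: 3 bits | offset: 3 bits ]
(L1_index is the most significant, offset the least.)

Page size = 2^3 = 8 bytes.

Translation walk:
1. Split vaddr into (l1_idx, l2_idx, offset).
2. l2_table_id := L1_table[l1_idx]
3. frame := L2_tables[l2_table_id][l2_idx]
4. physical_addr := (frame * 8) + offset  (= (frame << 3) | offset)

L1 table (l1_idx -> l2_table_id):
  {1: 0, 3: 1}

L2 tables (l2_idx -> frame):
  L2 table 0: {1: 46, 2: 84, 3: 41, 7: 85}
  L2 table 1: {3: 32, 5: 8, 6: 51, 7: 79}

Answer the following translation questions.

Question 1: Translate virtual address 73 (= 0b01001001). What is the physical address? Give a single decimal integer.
Answer: 369

Derivation:
vaddr = 73 = 0b01001001
Split: l1_idx=1, l2_idx=1, offset=1
L1[1] = 0
L2[0][1] = 46
paddr = 46 * 8 + 1 = 369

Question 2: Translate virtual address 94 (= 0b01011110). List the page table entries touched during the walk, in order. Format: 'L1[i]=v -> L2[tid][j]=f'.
Answer: L1[1]=0 -> L2[0][3]=41

Derivation:
vaddr = 94 = 0b01011110
Split: l1_idx=1, l2_idx=3, offset=6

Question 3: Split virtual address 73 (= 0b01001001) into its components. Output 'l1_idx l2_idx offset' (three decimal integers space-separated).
vaddr = 73 = 0b01001001
  top 2 bits -> l1_idx = 1
  next 3 bits -> l2_idx = 1
  bottom 3 bits -> offset = 1

Answer: 1 1 1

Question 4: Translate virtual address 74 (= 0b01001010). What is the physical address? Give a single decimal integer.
vaddr = 74 = 0b01001010
Split: l1_idx=1, l2_idx=1, offset=2
L1[1] = 0
L2[0][1] = 46
paddr = 46 * 8 + 2 = 370

Answer: 370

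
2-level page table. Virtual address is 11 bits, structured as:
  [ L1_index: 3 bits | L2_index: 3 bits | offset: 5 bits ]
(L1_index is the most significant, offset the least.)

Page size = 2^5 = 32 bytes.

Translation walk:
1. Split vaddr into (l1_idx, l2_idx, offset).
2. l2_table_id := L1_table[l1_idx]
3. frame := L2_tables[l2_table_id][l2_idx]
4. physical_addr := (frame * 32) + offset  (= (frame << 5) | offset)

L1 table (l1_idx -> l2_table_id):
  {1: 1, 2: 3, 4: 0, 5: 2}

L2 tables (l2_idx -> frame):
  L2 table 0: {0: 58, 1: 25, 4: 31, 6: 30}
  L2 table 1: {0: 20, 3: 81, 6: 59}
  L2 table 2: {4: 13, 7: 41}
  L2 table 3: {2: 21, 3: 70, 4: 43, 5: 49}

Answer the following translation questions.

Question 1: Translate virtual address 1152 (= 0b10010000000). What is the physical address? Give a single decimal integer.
Answer: 992

Derivation:
vaddr = 1152 = 0b10010000000
Split: l1_idx=4, l2_idx=4, offset=0
L1[4] = 0
L2[0][4] = 31
paddr = 31 * 32 + 0 = 992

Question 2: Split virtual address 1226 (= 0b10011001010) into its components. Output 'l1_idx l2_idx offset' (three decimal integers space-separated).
vaddr = 1226 = 0b10011001010
  top 3 bits -> l1_idx = 4
  next 3 bits -> l2_idx = 6
  bottom 5 bits -> offset = 10

Answer: 4 6 10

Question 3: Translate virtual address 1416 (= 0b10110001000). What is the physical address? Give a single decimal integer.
vaddr = 1416 = 0b10110001000
Split: l1_idx=5, l2_idx=4, offset=8
L1[5] = 2
L2[2][4] = 13
paddr = 13 * 32 + 8 = 424

Answer: 424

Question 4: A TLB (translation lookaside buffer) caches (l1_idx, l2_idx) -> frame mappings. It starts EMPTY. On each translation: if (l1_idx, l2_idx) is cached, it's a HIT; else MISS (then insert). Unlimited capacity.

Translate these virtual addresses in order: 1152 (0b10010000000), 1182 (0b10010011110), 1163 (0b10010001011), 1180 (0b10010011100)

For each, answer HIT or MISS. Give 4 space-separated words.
vaddr=1152: (4,4) not in TLB -> MISS, insert
vaddr=1182: (4,4) in TLB -> HIT
vaddr=1163: (4,4) in TLB -> HIT
vaddr=1180: (4,4) in TLB -> HIT

Answer: MISS HIT HIT HIT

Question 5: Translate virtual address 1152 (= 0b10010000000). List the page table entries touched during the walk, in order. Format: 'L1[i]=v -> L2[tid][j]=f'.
Answer: L1[4]=0 -> L2[0][4]=31

Derivation:
vaddr = 1152 = 0b10010000000
Split: l1_idx=4, l2_idx=4, offset=0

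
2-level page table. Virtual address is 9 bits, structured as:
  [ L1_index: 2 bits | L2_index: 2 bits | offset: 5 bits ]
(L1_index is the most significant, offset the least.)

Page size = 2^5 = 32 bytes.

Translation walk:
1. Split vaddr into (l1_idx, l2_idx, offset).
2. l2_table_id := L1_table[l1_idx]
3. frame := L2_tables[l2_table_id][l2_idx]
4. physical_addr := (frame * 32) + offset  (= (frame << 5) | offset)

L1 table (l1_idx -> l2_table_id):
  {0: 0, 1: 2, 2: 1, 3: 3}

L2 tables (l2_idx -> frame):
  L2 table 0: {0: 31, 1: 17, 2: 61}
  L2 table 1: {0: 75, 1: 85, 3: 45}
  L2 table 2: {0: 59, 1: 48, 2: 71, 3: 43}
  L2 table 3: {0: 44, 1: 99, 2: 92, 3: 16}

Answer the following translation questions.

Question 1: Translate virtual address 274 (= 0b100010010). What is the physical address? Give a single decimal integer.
Answer: 2418

Derivation:
vaddr = 274 = 0b100010010
Split: l1_idx=2, l2_idx=0, offset=18
L1[2] = 1
L2[1][0] = 75
paddr = 75 * 32 + 18 = 2418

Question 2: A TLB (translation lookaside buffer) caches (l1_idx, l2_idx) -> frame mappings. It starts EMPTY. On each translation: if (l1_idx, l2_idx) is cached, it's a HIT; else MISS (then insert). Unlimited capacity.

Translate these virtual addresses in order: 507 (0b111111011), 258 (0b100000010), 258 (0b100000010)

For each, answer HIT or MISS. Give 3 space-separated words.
vaddr=507: (3,3) not in TLB -> MISS, insert
vaddr=258: (2,0) not in TLB -> MISS, insert
vaddr=258: (2,0) in TLB -> HIT

Answer: MISS MISS HIT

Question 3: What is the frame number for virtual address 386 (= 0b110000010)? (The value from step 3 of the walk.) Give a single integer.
Answer: 44

Derivation:
vaddr = 386: l1_idx=3, l2_idx=0
L1[3] = 3; L2[3][0] = 44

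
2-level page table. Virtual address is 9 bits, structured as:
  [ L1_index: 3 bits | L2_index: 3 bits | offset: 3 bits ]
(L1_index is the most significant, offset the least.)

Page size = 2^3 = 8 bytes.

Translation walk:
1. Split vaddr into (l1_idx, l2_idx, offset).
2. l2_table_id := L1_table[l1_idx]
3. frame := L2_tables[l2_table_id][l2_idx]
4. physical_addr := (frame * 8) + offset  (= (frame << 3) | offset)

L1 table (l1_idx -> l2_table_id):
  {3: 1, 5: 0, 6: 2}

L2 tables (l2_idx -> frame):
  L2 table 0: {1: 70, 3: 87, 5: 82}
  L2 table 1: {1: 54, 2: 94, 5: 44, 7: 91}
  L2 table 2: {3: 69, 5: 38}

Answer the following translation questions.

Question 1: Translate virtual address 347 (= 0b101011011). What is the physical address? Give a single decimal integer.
Answer: 699

Derivation:
vaddr = 347 = 0b101011011
Split: l1_idx=5, l2_idx=3, offset=3
L1[5] = 0
L2[0][3] = 87
paddr = 87 * 8 + 3 = 699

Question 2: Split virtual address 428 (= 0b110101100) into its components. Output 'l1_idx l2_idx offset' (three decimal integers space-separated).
vaddr = 428 = 0b110101100
  top 3 bits -> l1_idx = 6
  next 3 bits -> l2_idx = 5
  bottom 3 bits -> offset = 4

Answer: 6 5 4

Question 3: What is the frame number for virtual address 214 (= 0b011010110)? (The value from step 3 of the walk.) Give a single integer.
Answer: 94

Derivation:
vaddr = 214: l1_idx=3, l2_idx=2
L1[3] = 1; L2[1][2] = 94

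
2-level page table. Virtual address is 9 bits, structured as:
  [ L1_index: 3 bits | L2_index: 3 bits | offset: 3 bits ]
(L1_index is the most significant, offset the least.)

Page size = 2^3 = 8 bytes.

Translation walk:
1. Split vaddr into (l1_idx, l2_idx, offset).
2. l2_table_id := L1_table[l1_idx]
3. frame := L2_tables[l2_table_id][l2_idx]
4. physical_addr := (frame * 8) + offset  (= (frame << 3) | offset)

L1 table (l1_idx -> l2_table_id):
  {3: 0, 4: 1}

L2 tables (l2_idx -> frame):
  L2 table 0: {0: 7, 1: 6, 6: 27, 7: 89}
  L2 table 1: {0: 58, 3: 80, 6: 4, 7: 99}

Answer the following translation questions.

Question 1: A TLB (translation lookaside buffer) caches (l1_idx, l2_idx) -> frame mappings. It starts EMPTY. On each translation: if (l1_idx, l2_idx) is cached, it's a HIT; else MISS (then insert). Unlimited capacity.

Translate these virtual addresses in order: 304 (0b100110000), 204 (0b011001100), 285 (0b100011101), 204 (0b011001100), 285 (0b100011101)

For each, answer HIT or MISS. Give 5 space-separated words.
Answer: MISS MISS MISS HIT HIT

Derivation:
vaddr=304: (4,6) not in TLB -> MISS, insert
vaddr=204: (3,1) not in TLB -> MISS, insert
vaddr=285: (4,3) not in TLB -> MISS, insert
vaddr=204: (3,1) in TLB -> HIT
vaddr=285: (4,3) in TLB -> HIT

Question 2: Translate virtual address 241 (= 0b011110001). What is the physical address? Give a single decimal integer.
Answer: 217

Derivation:
vaddr = 241 = 0b011110001
Split: l1_idx=3, l2_idx=6, offset=1
L1[3] = 0
L2[0][6] = 27
paddr = 27 * 8 + 1 = 217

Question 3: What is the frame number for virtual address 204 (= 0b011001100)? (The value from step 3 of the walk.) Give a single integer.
Answer: 6

Derivation:
vaddr = 204: l1_idx=3, l2_idx=1
L1[3] = 0; L2[0][1] = 6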